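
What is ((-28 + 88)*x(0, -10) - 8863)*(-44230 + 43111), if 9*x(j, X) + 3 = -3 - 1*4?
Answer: 9992297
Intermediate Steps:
x(j, X) = -10/9 (x(j, X) = -⅓ + (-3 - 1*4)/9 = -⅓ + (-3 - 4)/9 = -⅓ + (⅑)*(-7) = -⅓ - 7/9 = -10/9)
((-28 + 88)*x(0, -10) - 8863)*(-44230 + 43111) = ((-28 + 88)*(-10/9) - 8863)*(-44230 + 43111) = (60*(-10/9) - 8863)*(-1119) = (-200/3 - 8863)*(-1119) = -26789/3*(-1119) = 9992297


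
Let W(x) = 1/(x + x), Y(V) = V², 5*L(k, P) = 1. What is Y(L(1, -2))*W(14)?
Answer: 1/700 ≈ 0.0014286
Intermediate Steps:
L(k, P) = ⅕ (L(k, P) = (⅕)*1 = ⅕)
W(x) = 1/(2*x)
Y(L(1, -2))*W(14) = (⅕)²*((½)/14) = ((½)*(1/14))/25 = (1/25)*(1/28) = 1/700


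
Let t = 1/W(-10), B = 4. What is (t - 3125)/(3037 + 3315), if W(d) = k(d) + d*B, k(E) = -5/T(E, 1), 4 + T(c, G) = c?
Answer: -1734389/3525360 ≈ -0.49197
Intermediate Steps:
T(c, G) = -4 + c
k(E) = -5/(-4 + E)
W(d) = -5/(-4 + d) + 4*d (W(d) = -5/(-4 + d) + d*4 = -5/(-4 + d) + 4*d)
t = -14/555 (t = 1/((-5 + 4*(-10)*(-4 - 10))/(-4 - 10)) = 1/((-5 + 4*(-10)*(-14))/(-14)) = 1/(-(-5 + 560)/14) = 1/(-1/14*555) = 1/(-555/14) = -14/555 ≈ -0.025225)
(t - 3125)/(3037 + 3315) = (-14/555 - 3125)/(3037 + 3315) = -1734389/555/6352 = -1734389/555*1/6352 = -1734389/3525360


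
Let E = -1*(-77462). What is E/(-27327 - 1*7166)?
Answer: -77462/34493 ≈ -2.2457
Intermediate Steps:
E = 77462
E/(-27327 - 1*7166) = 77462/(-27327 - 1*7166) = 77462/(-27327 - 7166) = 77462/(-34493) = 77462*(-1/34493) = -77462/34493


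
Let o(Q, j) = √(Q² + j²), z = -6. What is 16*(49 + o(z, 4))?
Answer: 784 + 32*√13 ≈ 899.38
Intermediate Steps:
16*(49 + o(z, 4)) = 16*(49 + √((-6)² + 4²)) = 16*(49 + √(36 + 16)) = 16*(49 + √52) = 16*(49 + 2*√13) = 784 + 32*√13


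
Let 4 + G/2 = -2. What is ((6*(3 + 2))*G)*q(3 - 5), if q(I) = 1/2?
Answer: -180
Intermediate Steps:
G = -12 (G = -8 + 2*(-2) = -8 - 4 = -12)
q(I) = ½
((6*(3 + 2))*G)*q(3 - 5) = ((6*(3 + 2))*(-12))*(½) = ((6*5)*(-12))*(½) = (30*(-12))*(½) = -360*½ = -180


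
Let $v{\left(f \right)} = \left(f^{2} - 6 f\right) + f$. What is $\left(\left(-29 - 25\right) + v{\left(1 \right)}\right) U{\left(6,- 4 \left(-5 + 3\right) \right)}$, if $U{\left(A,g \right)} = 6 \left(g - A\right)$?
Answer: $-696$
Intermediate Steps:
$v{\left(f \right)} = f^{2} - 5 f$
$U{\left(A,g \right)} = - 6 A + 6 g$
$\left(\left(-29 - 25\right) + v{\left(1 \right)}\right) U{\left(6,- 4 \left(-5 + 3\right) \right)} = \left(\left(-29 - 25\right) + 1 \left(-5 + 1\right)\right) \left(\left(-6\right) 6 + 6 \left(- 4 \left(-5 + 3\right)\right)\right) = \left(\left(-29 - 25\right) + 1 \left(-4\right)\right) \left(-36 + 6 \left(\left(-4\right) \left(-2\right)\right)\right) = \left(-54 - 4\right) \left(-36 + 6 \cdot 8\right) = - 58 \left(-36 + 48\right) = \left(-58\right) 12 = -696$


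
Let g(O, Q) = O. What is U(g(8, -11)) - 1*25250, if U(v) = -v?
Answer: -25258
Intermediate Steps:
U(g(8, -11)) - 1*25250 = -1*8 - 1*25250 = -8 - 25250 = -25258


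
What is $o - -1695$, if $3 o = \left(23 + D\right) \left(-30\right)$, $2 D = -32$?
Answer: $1625$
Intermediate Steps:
$D = -16$ ($D = \frac{1}{2} \left(-32\right) = -16$)
$o = -70$ ($o = \frac{\left(23 - 16\right) \left(-30\right)}{3} = \frac{7 \left(-30\right)}{3} = \frac{1}{3} \left(-210\right) = -70$)
$o - -1695 = -70 - -1695 = -70 + 1695 = 1625$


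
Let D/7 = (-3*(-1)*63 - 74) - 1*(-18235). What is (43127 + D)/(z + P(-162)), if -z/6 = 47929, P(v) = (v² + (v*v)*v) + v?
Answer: -171577/4513020 ≈ -0.038018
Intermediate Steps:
P(v) = v + v² + v³ (P(v) = (v² + v²*v) + v = (v² + v³) + v = v + v² + v³)
z = -287574 (z = -6*47929 = -287574)
D = 128450 (D = 7*((-3*(-1)*63 - 74) - 1*(-18235)) = 7*((3*63 - 74) + 18235) = 7*((189 - 74) + 18235) = 7*(115 + 18235) = 7*18350 = 128450)
(43127 + D)/(z + P(-162)) = (43127 + 128450)/(-287574 - 162*(1 - 162 + (-162)²)) = 171577/(-287574 - 162*(1 - 162 + 26244)) = 171577/(-287574 - 162*26083) = 171577/(-287574 - 4225446) = 171577/(-4513020) = 171577*(-1/4513020) = -171577/4513020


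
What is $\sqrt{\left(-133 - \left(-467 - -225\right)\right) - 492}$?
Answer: $i \sqrt{383} \approx 19.57 i$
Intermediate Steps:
$\sqrt{\left(-133 - \left(-467 - -225\right)\right) - 492} = \sqrt{\left(-133 - \left(-467 + 225\right)\right) + \left(-2306 + 1814\right)} = \sqrt{\left(-133 - -242\right) - 492} = \sqrt{\left(-133 + 242\right) - 492} = \sqrt{109 - 492} = \sqrt{-383} = i \sqrt{383}$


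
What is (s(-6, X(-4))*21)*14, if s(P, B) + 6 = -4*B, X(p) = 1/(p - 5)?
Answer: -4900/3 ≈ -1633.3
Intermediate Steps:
X(p) = 1/(-5 + p)
s(P, B) = -6 - 4*B
(s(-6, X(-4))*21)*14 = ((-6 - 4/(-5 - 4))*21)*14 = ((-6 - 4/(-9))*21)*14 = ((-6 - 4*(-1/9))*21)*14 = ((-6 + 4/9)*21)*14 = -50/9*21*14 = -350/3*14 = -4900/3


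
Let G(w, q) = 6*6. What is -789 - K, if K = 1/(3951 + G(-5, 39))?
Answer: -3145744/3987 ≈ -789.00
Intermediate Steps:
G(w, q) = 36
K = 1/3987 (K = 1/(3951 + 36) = 1/3987 ≈ 0.00025081)
-789 - K = -789 - 1*1/3987 = -789 - 1/3987 = -3145744/3987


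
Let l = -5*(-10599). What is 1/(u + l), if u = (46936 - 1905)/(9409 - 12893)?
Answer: 3484/184589549 ≈ 1.8874e-5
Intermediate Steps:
u = -45031/3484 (u = 45031/(-3484) = 45031*(-1/3484) = -45031/3484 ≈ -12.925)
l = 52995
1/(u + l) = 1/(-45031/3484 + 52995) = 1/(184589549/3484) = 3484/184589549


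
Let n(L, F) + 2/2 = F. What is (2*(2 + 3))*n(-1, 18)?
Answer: 170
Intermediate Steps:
n(L, F) = -1 + F
(2*(2 + 3))*n(-1, 18) = (2*(2 + 3))*(-1 + 18) = (2*5)*17 = 10*17 = 170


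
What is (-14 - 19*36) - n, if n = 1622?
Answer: -2320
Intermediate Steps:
(-14 - 19*36) - n = (-14 - 19*36) - 1*1622 = (-14 - 684) - 1622 = -698 - 1622 = -2320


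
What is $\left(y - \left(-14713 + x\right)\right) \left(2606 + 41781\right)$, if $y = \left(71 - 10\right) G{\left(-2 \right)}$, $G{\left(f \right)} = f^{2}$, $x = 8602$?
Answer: $282079385$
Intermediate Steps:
$y = 244$ ($y = \left(71 - 10\right) \left(-2\right)^{2} = 61 \cdot 4 = 244$)
$\left(y - \left(-14713 + x\right)\right) \left(2606 + 41781\right) = \left(244 + \left(14713 - 8602\right)\right) \left(2606 + 41781\right) = \left(244 + \left(14713 - 8602\right)\right) 44387 = \left(244 + 6111\right) 44387 = 6355 \cdot 44387 = 282079385$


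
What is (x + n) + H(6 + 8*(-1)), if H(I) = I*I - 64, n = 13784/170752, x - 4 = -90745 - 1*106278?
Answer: -4206452453/21344 ≈ -1.9708e+5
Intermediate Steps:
x = -197019 (x = 4 + (-90745 - 1*106278) = 4 + (-90745 - 106278) = 4 - 197023 = -197019)
n = 1723/21344 (n = 13784*(1/170752) = 1723/21344 ≈ 0.080725)
H(I) = -64 + I² (H(I) = I² - 64 = -64 + I²)
(x + n) + H(6 + 8*(-1)) = (-197019 + 1723/21344) + (-64 + (6 + 8*(-1))²) = -4205171813/21344 + (-64 + (6 - 8)²) = -4205171813/21344 + (-64 + (-2)²) = -4205171813/21344 + (-64 + 4) = -4205171813/21344 - 60 = -4206452453/21344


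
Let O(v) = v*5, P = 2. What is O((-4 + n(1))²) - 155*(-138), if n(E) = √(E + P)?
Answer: 21485 - 40*√3 ≈ 21416.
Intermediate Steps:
n(E) = √(2 + E) (n(E) = √(E + 2) = √(2 + E))
O(v) = 5*v
O((-4 + n(1))²) - 155*(-138) = 5*(-4 + √(2 + 1))² - 155*(-138) = 5*(-4 + √3)² + 21390 = 21390 + 5*(-4 + √3)²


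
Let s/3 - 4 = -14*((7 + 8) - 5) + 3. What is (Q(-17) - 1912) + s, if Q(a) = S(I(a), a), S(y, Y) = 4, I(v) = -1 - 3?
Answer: -2307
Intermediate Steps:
I(v) = -4
s = -399 (s = 12 + 3*(-14*((7 + 8) - 5) + 3) = 12 + 3*(-14*(15 - 5) + 3) = 12 + 3*(-14*10 + 3) = 12 + 3*(-140 + 3) = 12 + 3*(-137) = 12 - 411 = -399)
Q(a) = 4
(Q(-17) - 1912) + s = (4 - 1912) - 399 = -1908 - 399 = -2307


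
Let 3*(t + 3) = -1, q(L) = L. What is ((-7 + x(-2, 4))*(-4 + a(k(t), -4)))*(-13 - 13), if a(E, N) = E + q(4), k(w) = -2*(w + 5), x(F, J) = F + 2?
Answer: -1820/3 ≈ -606.67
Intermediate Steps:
t = -10/3 (t = -3 + (⅓)*(-1) = -3 - ⅓ = -10/3 ≈ -3.3333)
x(F, J) = 2 + F
k(w) = -10 - 2*w (k(w) = -2*(5 + w) = -10 - 2*w)
a(E, N) = 4 + E (a(E, N) = E + 4 = 4 + E)
((-7 + x(-2, 4))*(-4 + a(k(t), -4)))*(-13 - 13) = ((-7 + (2 - 2))*(-4 + (4 + (-10 - 2*(-10/3)))))*(-13 - 13) = ((-7 + 0)*(-4 + (4 + (-10 + 20/3))))*(-26) = -7*(-4 + (4 - 10/3))*(-26) = -7*(-4 + ⅔)*(-26) = -7*(-10/3)*(-26) = (70/3)*(-26) = -1820/3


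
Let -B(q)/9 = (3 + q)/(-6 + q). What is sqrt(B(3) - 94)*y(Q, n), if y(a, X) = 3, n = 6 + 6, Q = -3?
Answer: 6*I*sqrt(19) ≈ 26.153*I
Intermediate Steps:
n = 12
B(q) = -9*(3 + q)/(-6 + q)
sqrt(B(3) - 94)*y(Q, n) = sqrt(9*(-3 - 1*3)/(-6 + 3) - 94)*3 = sqrt(9*(-3 - 3)/(-3) - 94)*3 = sqrt(9*(-1/3)*(-6) - 94)*3 = sqrt(18 - 94)*3 = sqrt(-76)*3 = (2*I*sqrt(19))*3 = 6*I*sqrt(19)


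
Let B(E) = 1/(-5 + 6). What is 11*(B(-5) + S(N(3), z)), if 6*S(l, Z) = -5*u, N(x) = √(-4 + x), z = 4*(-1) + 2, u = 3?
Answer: -33/2 ≈ -16.500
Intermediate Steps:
z = -2 (z = -4 + 2 = -2)
S(l, Z) = -5/2 (S(l, Z) = (-5*3)/6 = (⅙)*(-15) = -5/2)
B(E) = 1 (B(E) = 1/1 = 1)
11*(B(-5) + S(N(3), z)) = 11*(1 - 5/2) = 11*(-3/2) = -33/2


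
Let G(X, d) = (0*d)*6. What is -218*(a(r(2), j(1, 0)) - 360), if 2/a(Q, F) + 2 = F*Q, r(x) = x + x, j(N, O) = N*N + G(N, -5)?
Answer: 78262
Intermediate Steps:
G(X, d) = 0 (G(X, d) = 0*6 = 0)
j(N, O) = N² (j(N, O) = N*N + 0 = N² + 0 = N²)
r(x) = 2*x
a(Q, F) = 2/(-2 + F*Q)
-218*(a(r(2), j(1, 0)) - 360) = -218*(2/(-2 + 1²*(2*2)) - 360) = -218*(2/(-2 + 1*4) - 360) = -218*(2/(-2 + 4) - 360) = -218*(2/2 - 360) = -218*(2*(½) - 360) = -218*(1 - 360) = -218*(-359) = 78262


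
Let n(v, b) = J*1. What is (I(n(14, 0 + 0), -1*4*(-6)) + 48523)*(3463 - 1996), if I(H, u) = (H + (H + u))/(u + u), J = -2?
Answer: 284735409/4 ≈ 7.1184e+7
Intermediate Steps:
n(v, b) = -2 (n(v, b) = -2*1 = -2)
I(H, u) = (u + 2*H)/(2*u) (I(H, u) = (u + 2*H)/((2*u)) = (u + 2*H)*(1/(2*u)) = (u + 2*H)/(2*u))
(I(n(14, 0 + 0), -1*4*(-6)) + 48523)*(3463 - 1996) = ((-2 + (-1*4*(-6))/2)/((-1*4*(-6))) + 48523)*(3463 - 1996) = ((-2 + (-4*(-6))/2)/((-4*(-6))) + 48523)*1467 = ((-2 + (½)*24)/24 + 48523)*1467 = ((-2 + 12)/24 + 48523)*1467 = ((1/24)*10 + 48523)*1467 = (5/12 + 48523)*1467 = (582281/12)*1467 = 284735409/4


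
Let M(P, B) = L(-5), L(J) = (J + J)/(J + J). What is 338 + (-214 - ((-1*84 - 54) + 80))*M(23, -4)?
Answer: 182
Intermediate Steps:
L(J) = 1 (L(J) = (2*J)/((2*J)) = (2*J)*(1/(2*J)) = 1)
M(P, B) = 1
338 + (-214 - ((-1*84 - 54) + 80))*M(23, -4) = 338 + (-214 - ((-1*84 - 54) + 80))*1 = 338 + (-214 - ((-84 - 54) + 80))*1 = 338 + (-214 - (-138 + 80))*1 = 338 + (-214 - 1*(-58))*1 = 338 + (-214 + 58)*1 = 338 - 156*1 = 338 - 156 = 182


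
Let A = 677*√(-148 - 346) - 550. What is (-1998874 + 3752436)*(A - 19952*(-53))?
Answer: 1853350199172 + 1187161474*I*√494 ≈ 1.8533e+12 + 2.6386e+10*I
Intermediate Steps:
A = -550 + 677*I*√494 (A = 677*√(-494) - 550 = 677*(I*√494) - 550 = 677*I*√494 - 550 = -550 + 677*I*√494 ≈ -550.0 + 15047.0*I)
(-1998874 + 3752436)*(A - 19952*(-53)) = (-1998874 + 3752436)*((-550 + 677*I*√494) - 19952*(-53)) = 1753562*((-550 + 677*I*√494) + 1057456) = 1753562*(1056906 + 677*I*√494) = 1853350199172 + 1187161474*I*√494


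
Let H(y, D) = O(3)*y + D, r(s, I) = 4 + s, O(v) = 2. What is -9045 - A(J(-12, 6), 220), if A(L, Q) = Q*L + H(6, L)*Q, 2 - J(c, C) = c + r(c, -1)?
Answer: -21365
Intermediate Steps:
H(y, D) = D + 2*y (H(y, D) = 2*y + D = D + 2*y)
J(c, C) = -2 - 2*c (J(c, C) = 2 - (c + (4 + c)) = 2 - (4 + 2*c) = 2 + (-4 - 2*c) = -2 - 2*c)
A(L, Q) = L*Q + Q*(12 + L) (A(L, Q) = Q*L + (L + 2*6)*Q = L*Q + (L + 12)*Q = L*Q + (12 + L)*Q = L*Q + Q*(12 + L))
-9045 - A(J(-12, 6), 220) = -9045 - 2*220*(6 + (-2 - 2*(-12))) = -9045 - 2*220*(6 + (-2 + 24)) = -9045 - 2*220*(6 + 22) = -9045 - 2*220*28 = -9045 - 1*12320 = -9045 - 12320 = -21365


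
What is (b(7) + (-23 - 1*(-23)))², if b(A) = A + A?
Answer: 196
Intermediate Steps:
b(A) = 2*A
(b(7) + (-23 - 1*(-23)))² = (2*7 + (-23 - 1*(-23)))² = (14 + (-23 + 23))² = (14 + 0)² = 14² = 196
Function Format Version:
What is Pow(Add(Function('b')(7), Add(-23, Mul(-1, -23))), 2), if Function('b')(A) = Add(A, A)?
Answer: 196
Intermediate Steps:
Function('b')(A) = Mul(2, A)
Pow(Add(Function('b')(7), Add(-23, Mul(-1, -23))), 2) = Pow(Add(Mul(2, 7), Add(-23, Mul(-1, -23))), 2) = Pow(Add(14, Add(-23, 23)), 2) = Pow(Add(14, 0), 2) = Pow(14, 2) = 196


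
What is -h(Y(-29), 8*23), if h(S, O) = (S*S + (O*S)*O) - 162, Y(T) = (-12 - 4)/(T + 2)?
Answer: -14507950/729 ≈ -19901.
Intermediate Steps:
Y(T) = -16/(2 + T)
h(S, O) = -162 + S**2 + S*O**2 (h(S, O) = (S**2 + S*O**2) - 162 = -162 + S**2 + S*O**2)
-h(Y(-29), 8*23) = -(-162 + (-16/(2 - 29))**2 + (-16/(2 - 29))*(8*23)**2) = -(-162 + (-16/(-27))**2 - 16/(-27)*184**2) = -(-162 + (-16*(-1/27))**2 - 16*(-1/27)*33856) = -(-162 + (16/27)**2 + (16/27)*33856) = -(-162 + 256/729 + 541696/27) = -1*14507950/729 = -14507950/729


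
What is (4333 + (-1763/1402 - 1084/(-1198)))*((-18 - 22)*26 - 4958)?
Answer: -10912007194419/419899 ≈ -2.5987e+7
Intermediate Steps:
(4333 + (-1763/1402 - 1084/(-1198)))*((-18 - 22)*26 - 4958) = (4333 + (-1763*1/1402 - 1084*(-1/1198)))*(-40*26 - 4958) = (4333 + (-1763/1402 + 542/599))*(-1040 - 4958) = (4333 - 296153/839798)*(-5998) = (3638548581/839798)*(-5998) = -10912007194419/419899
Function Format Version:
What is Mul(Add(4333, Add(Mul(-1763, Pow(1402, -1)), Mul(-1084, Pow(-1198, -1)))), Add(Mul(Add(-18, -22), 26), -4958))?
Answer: Rational(-10912007194419, 419899) ≈ -2.5987e+7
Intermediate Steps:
Mul(Add(4333, Add(Mul(-1763, Pow(1402, -1)), Mul(-1084, Pow(-1198, -1)))), Add(Mul(Add(-18, -22), 26), -4958)) = Mul(Add(4333, Add(Mul(-1763, Rational(1, 1402)), Mul(-1084, Rational(-1, 1198)))), Add(Mul(-40, 26), -4958)) = Mul(Add(4333, Add(Rational(-1763, 1402), Rational(542, 599))), Add(-1040, -4958)) = Mul(Add(4333, Rational(-296153, 839798)), -5998) = Mul(Rational(3638548581, 839798), -5998) = Rational(-10912007194419, 419899)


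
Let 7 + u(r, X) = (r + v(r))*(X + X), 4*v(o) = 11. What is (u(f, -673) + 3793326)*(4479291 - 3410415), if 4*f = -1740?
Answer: 4676468781690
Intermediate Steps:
f = -435 (f = (¼)*(-1740) = -435)
v(o) = 11/4 (v(o) = (¼)*11 = 11/4)
u(r, X) = -7 + 2*X*(11/4 + r) (u(r, X) = -7 + (r + 11/4)*(X + X) = -7 + (11/4 + r)*(2*X) = -7 + 2*X*(11/4 + r))
(u(f, -673) + 3793326)*(4479291 - 3410415) = ((-7 + (11/2)*(-673) + 2*(-673)*(-435)) + 3793326)*(4479291 - 3410415) = ((-7 - 7403/2 + 585510) + 3793326)*1068876 = (1163603/2 + 3793326)*1068876 = (8750255/2)*1068876 = 4676468781690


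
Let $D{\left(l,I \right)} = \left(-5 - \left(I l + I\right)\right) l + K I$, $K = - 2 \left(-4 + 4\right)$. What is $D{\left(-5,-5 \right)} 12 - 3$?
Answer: $1497$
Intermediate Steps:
$K = 0$ ($K = \left(-2\right) 0 = 0$)
$D{\left(l,I \right)} = l \left(-5 - I - I l\right)$ ($D{\left(l,I \right)} = \left(-5 - \left(I l + I\right)\right) l + 0 I = \left(-5 - \left(I + I l\right)\right) l + 0 = \left(-5 - I - I l\right) l + 0 = l \left(-5 - I - I l\right) + 0 = l \left(-5 - I - I l\right)$)
$D{\left(-5,-5 \right)} 12 - 3 = - 5 \left(-5 - -5 - \left(-5\right) \left(-5\right)\right) 12 - 3 = - 5 \left(-5 + 5 - 25\right) 12 - 3 = \left(-5\right) \left(-25\right) 12 - 3 = 125 \cdot 12 - 3 = 1500 - 3 = 1497$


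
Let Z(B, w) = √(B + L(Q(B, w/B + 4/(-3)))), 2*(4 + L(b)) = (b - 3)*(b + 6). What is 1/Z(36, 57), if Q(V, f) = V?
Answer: √29/145 ≈ 0.037139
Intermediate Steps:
L(b) = -4 + (-3 + b)*(6 + b)/2 (L(b) = -4 + ((b - 3)*(b + 6))/2 = -4 + ((-3 + b)*(6 + b))/2 = -4 + (-3 + b)*(6 + b)/2)
Z(B, w) = √(-13 + B²/2 + 5*B/2) (Z(B, w) = √(B + (-13 + B²/2 + 3*B/2)) = √(-13 + B²/2 + 5*B/2))
1/Z(36, 57) = 1/(√(-52 + 2*36² + 10*36)/2) = 1/(√(-52 + 2*1296 + 360)/2) = 1/(√(-52 + 2592 + 360)/2) = 1/(√2900/2) = 1/((10*√29)/2) = 1/(5*√29) = √29/145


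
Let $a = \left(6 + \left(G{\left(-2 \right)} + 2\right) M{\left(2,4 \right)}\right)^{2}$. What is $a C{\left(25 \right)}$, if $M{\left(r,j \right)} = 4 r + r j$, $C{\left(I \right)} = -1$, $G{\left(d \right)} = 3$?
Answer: $-7396$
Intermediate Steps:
$M{\left(r,j \right)} = 4 r + j r$
$a = 7396$ ($a = \left(6 + \left(3 + 2\right) 2 \left(4 + 4\right)\right)^{2} = \left(6 + 5 \cdot 2 \cdot 8\right)^{2} = \left(6 + 5 \cdot 16\right)^{2} = \left(6 + 80\right)^{2} = 86^{2} = 7396$)
$a C{\left(25 \right)} = 7396 \left(-1\right) = -7396$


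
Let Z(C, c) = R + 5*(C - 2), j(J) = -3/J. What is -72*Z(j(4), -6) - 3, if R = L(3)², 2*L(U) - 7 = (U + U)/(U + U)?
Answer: -165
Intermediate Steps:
L(U) = 4 (L(U) = 7/2 + ((U + U)/(U + U))/2 = 7/2 + ((2*U)/((2*U)))/2 = 7/2 + ((2*U)*(1/(2*U)))/2 = 7/2 + (½)*1 = 7/2 + ½ = 4)
R = 16 (R = 4² = 16)
Z(C, c) = 6 + 5*C (Z(C, c) = 16 + 5*(C - 2) = 16 + 5*(-2 + C) = 16 + (-10 + 5*C) = 6 + 5*C)
-72*Z(j(4), -6) - 3 = -72*(6 + 5*(-3/4)) - 3 = -72*(6 + 5*(-3*¼)) - 3 = -72*(6 + 5*(-¾)) - 3 = -72*(6 - 15/4) - 3 = -72*9/4 - 3 = -162 - 3 = -165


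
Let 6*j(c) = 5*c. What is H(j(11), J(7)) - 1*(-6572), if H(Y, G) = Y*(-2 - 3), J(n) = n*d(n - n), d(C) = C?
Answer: 39157/6 ≈ 6526.2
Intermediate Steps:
J(n) = 0 (J(n) = n*(n - n) = n*0 = 0)
j(c) = 5*c/6 (j(c) = (5*c)/6 = 5*c/6)
H(Y, G) = -5*Y (H(Y, G) = Y*(-5) = -5*Y)
H(j(11), J(7)) - 1*(-6572) = -25*11/6 - 1*(-6572) = -5*55/6 + 6572 = -275/6 + 6572 = 39157/6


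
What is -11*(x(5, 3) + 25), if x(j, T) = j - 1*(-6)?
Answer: -396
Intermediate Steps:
x(j, T) = 6 + j (x(j, T) = j + 6 = 6 + j)
-11*(x(5, 3) + 25) = -11*((6 + 5) + 25) = -11*(11 + 25) = -11*36 = -396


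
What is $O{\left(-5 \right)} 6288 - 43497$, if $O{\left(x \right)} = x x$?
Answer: $113703$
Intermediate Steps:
$O{\left(x \right)} = x^{2}$
$O{\left(-5 \right)} 6288 - 43497 = \left(-5\right)^{2} \cdot 6288 - 43497 = 25 \cdot 6288 - 43497 = 157200 - 43497 = 113703$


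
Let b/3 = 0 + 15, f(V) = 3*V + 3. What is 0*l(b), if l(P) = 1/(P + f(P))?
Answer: 0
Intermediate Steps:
f(V) = 3 + 3*V
b = 45 (b = 3*(0 + 15) = 3*15 = 45)
l(P) = 1/(3 + 4*P) (l(P) = 1/(P + (3 + 3*P)) = 1/(3 + 4*P))
0*l(b) = 0/(3 + 4*45) = 0/(3 + 180) = 0/183 = 0*(1/183) = 0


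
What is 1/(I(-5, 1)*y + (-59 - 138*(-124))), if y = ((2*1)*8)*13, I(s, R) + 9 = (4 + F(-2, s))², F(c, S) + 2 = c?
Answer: 1/15181 ≈ 6.5872e-5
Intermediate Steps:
F(c, S) = -2 + c
I(s, R) = -9 (I(s, R) = -9 + (4 + (-2 - 2))² = -9 + (4 - 4)² = -9 + 0² = -9 + 0 = -9)
y = 208 (y = (2*8)*13 = 16*13 = 208)
1/(I(-5, 1)*y + (-59 - 138*(-124))) = 1/(-9*208 + (-59 - 138*(-124))) = 1/(-1872 + (-59 + 17112)) = 1/(-1872 + 17053) = 1/15181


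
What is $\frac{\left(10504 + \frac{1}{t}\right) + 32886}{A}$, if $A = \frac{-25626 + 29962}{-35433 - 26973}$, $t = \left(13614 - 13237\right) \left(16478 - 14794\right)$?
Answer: $- \frac{859546623422763}{1376393824} \approx -6.2449 \cdot 10^{5}$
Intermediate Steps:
$t = 634868$ ($t = 377 \cdot 1684 = 634868$)
$A = - \frac{2168}{31203}$ ($A = \frac{4336}{-62406} = 4336 \left(- \frac{1}{62406}\right) = - \frac{2168}{31203} \approx -0.069481$)
$\frac{\left(10504 + \frac{1}{t}\right) + 32886}{A} = \frac{\left(10504 + \frac{1}{634868}\right) + 32886}{- \frac{2168}{31203}} = \left(\left(10504 + \frac{1}{634868}\right) + 32886\right) \left(- \frac{31203}{2168}\right) = \left(\frac{6668653473}{634868} + 32886\right) \left(- \frac{31203}{2168}\right) = \frac{27546922521}{634868} \left(- \frac{31203}{2168}\right) = - \frac{859546623422763}{1376393824}$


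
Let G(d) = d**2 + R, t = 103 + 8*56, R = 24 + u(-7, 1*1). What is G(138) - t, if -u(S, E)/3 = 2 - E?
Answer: 18514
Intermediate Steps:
u(S, E) = -6 + 3*E (u(S, E) = -3*(2 - E) = -6 + 3*E)
R = 21 (R = 24 + (-6 + 3*(1*1)) = 24 + (-6 + 3*1) = 24 + (-6 + 3) = 24 - 3 = 21)
t = 551 (t = 103 + 448 = 551)
G(d) = 21 + d**2 (G(d) = d**2 + 21 = 21 + d**2)
G(138) - t = (21 + 138**2) - 1*551 = (21 + 19044) - 551 = 19065 - 551 = 18514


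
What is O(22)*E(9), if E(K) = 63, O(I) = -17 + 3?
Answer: -882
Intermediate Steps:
O(I) = -14
O(22)*E(9) = -14*63 = -882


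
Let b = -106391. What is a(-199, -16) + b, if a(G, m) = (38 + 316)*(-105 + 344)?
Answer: -21785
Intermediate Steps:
a(G, m) = 84606 (a(G, m) = 354*239 = 84606)
a(-199, -16) + b = 84606 - 106391 = -21785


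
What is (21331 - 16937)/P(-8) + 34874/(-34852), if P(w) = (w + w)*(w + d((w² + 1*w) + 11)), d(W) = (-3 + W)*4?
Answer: -36439965/17286592 ≈ -2.1080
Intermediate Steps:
d(W) = -12 + 4*W
P(w) = 2*w*(32 + 4*w² + 5*w) (P(w) = (w + w)*(w + (-12 + 4*((w² + 1*w) + 11))) = (2*w)*(w + (-12 + 4*((w² + w) + 11))) = (2*w)*(w + (-12 + 4*((w + w²) + 11))) = (2*w)*(w + (-12 + 4*(11 + w + w²))) = (2*w)*(w + (-12 + (44 + 4*w + 4*w²))) = (2*w)*(w + (32 + 4*w + 4*w²)) = (2*w)*(32 + 4*w² + 5*w) = 2*w*(32 + 4*w² + 5*w))
(21331 - 16937)/P(-8) + 34874/(-34852) = (21331 - 16937)/((2*(-8)*(32 + 4*(-8)² + 5*(-8)))) + 34874/(-34852) = 4394/((2*(-8)*(32 + 4*64 - 40))) + 34874*(-1/34852) = 4394/((2*(-8)*(32 + 256 - 40))) - 17437/17426 = 4394/((2*(-8)*248)) - 17437/17426 = 4394/(-3968) - 17437/17426 = 4394*(-1/3968) - 17437/17426 = -2197/1984 - 17437/17426 = -36439965/17286592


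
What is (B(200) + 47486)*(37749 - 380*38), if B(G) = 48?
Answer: 1107970006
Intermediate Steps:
(B(200) + 47486)*(37749 - 380*38) = (48 + 47486)*(37749 - 380*38) = 47534*(37749 - 14440) = 47534*23309 = 1107970006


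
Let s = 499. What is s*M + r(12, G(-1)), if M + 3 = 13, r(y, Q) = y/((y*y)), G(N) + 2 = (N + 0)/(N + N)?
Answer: 59881/12 ≈ 4990.1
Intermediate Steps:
G(N) = -3/2 (G(N) = -2 + (N + 0)/(N + N) = -2 + N/((2*N)) = -2 + N*(1/(2*N)) = -2 + ½ = -3/2)
r(y, Q) = 1/y (r(y, Q) = y/(y²) = y/y² = 1/y)
M = 10 (M = -3 + 13 = 10)
s*M + r(12, G(-1)) = 499*10 + 1/12 = 4990 + 1/12 = 59881/12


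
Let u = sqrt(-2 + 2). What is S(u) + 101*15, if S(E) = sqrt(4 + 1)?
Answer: 1515 + sqrt(5) ≈ 1517.2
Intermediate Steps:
u = 0 (u = sqrt(0) = 0)
S(E) = sqrt(5)
S(u) + 101*15 = sqrt(5) + 101*15 = sqrt(5) + 1515 = 1515 + sqrt(5)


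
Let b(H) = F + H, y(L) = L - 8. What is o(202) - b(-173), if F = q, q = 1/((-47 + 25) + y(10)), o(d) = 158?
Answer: 6621/20 ≈ 331.05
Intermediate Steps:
y(L) = -8 + L
q = -1/20 (q = 1/((-47 + 25) + (-8 + 10)) = 1/(-22 + 2) = 1/(-20) = -1/20 ≈ -0.050000)
F = -1/20 ≈ -0.050000
b(H) = -1/20 + H
o(202) - b(-173) = 158 - (-1/20 - 173) = 158 - 1*(-3461/20) = 158 + 3461/20 = 6621/20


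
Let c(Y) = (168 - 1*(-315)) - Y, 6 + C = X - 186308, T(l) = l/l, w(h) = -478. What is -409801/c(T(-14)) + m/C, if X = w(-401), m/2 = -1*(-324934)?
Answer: -4803799048/5627109 ≈ -853.69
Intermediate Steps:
m = 649868 (m = 2*(-1*(-324934)) = 2*324934 = 649868)
X = -478
T(l) = 1
C = -186792 (C = -6 + (-478 - 186308) = -6 - 186786 = -186792)
c(Y) = 483 - Y (c(Y) = (168 + 315) - Y = 483 - Y)
-409801/c(T(-14)) + m/C = -409801/(483 - 1*1) + 649868/(-186792) = -409801/(483 - 1) + 649868*(-1/186792) = -409801/482 - 162467/46698 = -4803799048/5627109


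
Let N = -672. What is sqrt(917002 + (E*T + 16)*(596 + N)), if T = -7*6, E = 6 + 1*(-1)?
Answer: sqrt(931746) ≈ 965.27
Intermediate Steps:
E = 5 (E = 6 - 1 = 5)
T = -42
sqrt(917002 + (E*T + 16)*(596 + N)) = sqrt(917002 + (5*(-42) + 16)*(596 - 672)) = sqrt(917002 + (-210 + 16)*(-76)) = sqrt(917002 - 194*(-76)) = sqrt(917002 + 14744) = sqrt(931746)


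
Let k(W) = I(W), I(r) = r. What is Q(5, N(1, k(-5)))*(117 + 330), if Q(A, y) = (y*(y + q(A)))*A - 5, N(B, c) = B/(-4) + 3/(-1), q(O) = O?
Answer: -239145/16 ≈ -14947.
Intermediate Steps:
k(W) = W
N(B, c) = -3 - B/4 (N(B, c) = B*(-1/4) + 3*(-1) = -B/4 - 3 = -3 - B/4)
Q(A, y) = -5 + A*y*(A + y) (Q(A, y) = (y*(y + A))*A - 5 = (y*(A + y))*A - 5 = A*y*(A + y) - 5 = -5 + A*y*(A + y))
Q(5, N(1, k(-5)))*(117 + 330) = (-5 + 5*(-3 - 1/4*1)**2 + (-3 - 1/4*1)*5**2)*(117 + 330) = (-5 + 5*(-3 - 1/4)**2 + (-3 - 1/4)*25)*447 = (-5 + 5*(-13/4)**2 - 13/4*25)*447 = (-5 + 5*(169/16) - 325/4)*447 = (-5 + 845/16 - 325/4)*447 = -535/16*447 = -239145/16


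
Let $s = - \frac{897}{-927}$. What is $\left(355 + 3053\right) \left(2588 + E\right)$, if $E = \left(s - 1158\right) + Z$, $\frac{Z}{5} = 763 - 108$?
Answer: $\frac{1651907584}{103} \approx 1.6038 \cdot 10^{7}$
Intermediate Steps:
$Z = 3275$ ($Z = 5 \left(763 - 108\right) = 5 \cdot 655 = 3275$)
$s = \frac{299}{309}$ ($s = \left(-897\right) \left(- \frac{1}{927}\right) = \frac{299}{309} \approx 0.96764$)
$E = \frac{654452}{309}$ ($E = \left(\frac{299}{309} - 1158\right) + 3275 = - \frac{357523}{309} + 3275 = \frac{654452}{309} \approx 2118.0$)
$\left(355 + 3053\right) \left(2588 + E\right) = \left(355 + 3053\right) \left(2588 + \frac{654452}{309}\right) = 3408 \cdot \frac{1454144}{309} = \frac{1651907584}{103}$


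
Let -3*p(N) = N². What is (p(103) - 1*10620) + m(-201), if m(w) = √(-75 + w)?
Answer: -42469/3 + 2*I*√69 ≈ -14156.0 + 16.613*I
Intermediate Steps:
p(N) = -N²/3
(p(103) - 1*10620) + m(-201) = (-⅓*103² - 1*10620) + √(-75 - 201) = (-⅓*10609 - 10620) + √(-276) = (-10609/3 - 10620) + 2*I*√69 = -42469/3 + 2*I*√69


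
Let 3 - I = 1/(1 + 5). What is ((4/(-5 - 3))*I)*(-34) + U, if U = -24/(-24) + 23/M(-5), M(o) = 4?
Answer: 659/12 ≈ 54.917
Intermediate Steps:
I = 17/6 (I = 3 - 1/(1 + 5) = 3 - 1/6 = 17/6 ≈ 2.8333)
U = 27/4 (U = -24/(-24) + 23/4 = -24*(-1/24) + 23*(1/4) = 1 + 23/4 = 27/4 ≈ 6.7500)
((4/(-5 - 3))*I)*(-34) + U = ((4/(-5 - 3))*(17/6))*(-34) + 27/4 = ((4/(-8))*(17/6))*(-34) + 27/4 = ((4*(-1/8))*(17/6))*(-34) + 27/4 = -1/2*17/6*(-34) + 27/4 = -17/12*(-34) + 27/4 = 289/6 + 27/4 = 659/12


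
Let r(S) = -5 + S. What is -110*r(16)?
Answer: -1210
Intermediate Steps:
-110*r(16) = -110*(-5 + 16) = -110*11 = -1210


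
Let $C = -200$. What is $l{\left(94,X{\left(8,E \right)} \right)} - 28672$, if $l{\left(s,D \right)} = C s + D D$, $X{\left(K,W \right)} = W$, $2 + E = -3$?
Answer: $-47447$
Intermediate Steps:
$E = -5$ ($E = -2 - 3 = -5$)
$l{\left(s,D \right)} = D^{2} - 200 s$ ($l{\left(s,D \right)} = - 200 s + D D = - 200 s + D^{2} = D^{2} - 200 s$)
$l{\left(94,X{\left(8,E \right)} \right)} - 28672 = \left(\left(-5\right)^{2} - 18800\right) - 28672 = \left(25 - 18800\right) - 28672 = -18775 - 28672 = -47447$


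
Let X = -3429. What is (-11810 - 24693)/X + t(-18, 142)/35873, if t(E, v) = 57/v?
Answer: 185945236351/17467209414 ≈ 10.645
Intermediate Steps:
(-11810 - 24693)/X + t(-18, 142)/35873 = (-11810 - 24693)/(-3429) + (57/142)/35873 = -36503*(-1/3429) + (57*(1/142))*(1/35873) = 36503/3429 + (57/142)*(1/35873) = 36503/3429 + 57/5093966 = 185945236351/17467209414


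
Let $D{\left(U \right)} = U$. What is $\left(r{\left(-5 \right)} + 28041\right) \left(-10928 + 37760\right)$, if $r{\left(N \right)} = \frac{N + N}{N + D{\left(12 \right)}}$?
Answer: $\frac{5266504464}{7} \approx 7.5236 \cdot 10^{8}$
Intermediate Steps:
$r{\left(N \right)} = \frac{2 N}{12 + N}$ ($r{\left(N \right)} = \frac{N + N}{N + 12} = \frac{2 N}{12 + N}$)
$\left(r{\left(-5 \right)} + 28041\right) \left(-10928 + 37760\right) = \left(2 \left(-5\right) \frac{1}{12 - 5} + 28041\right) \left(-10928 + 37760\right) = \left(2 \left(-5\right) \frac{1}{7} + 28041\right) 26832 = \left(- \frac{10}{7} + 28041\right) 26832 = \frac{196277}{7} \cdot 26832 = \frac{5266504464}{7}$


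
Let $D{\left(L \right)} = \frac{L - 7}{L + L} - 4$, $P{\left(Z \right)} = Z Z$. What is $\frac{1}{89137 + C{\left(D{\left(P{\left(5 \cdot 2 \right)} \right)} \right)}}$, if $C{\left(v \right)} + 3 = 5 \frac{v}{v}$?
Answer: $\frac{1}{89139} \approx 1.1218 \cdot 10^{-5}$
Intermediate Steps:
$P{\left(Z \right)} = Z^{2}$
$D{\left(L \right)} = -4 + \frac{-7 + L}{2 L}$ ($D{\left(L \right)} = \frac{-7 + L}{2 L} - 4 = -4 + \frac{-7 + L}{2 L}$)
$C{\left(v \right)} = 2$ ($C{\left(v \right)} = -3 + 5 \frac{v}{v} = -3 + 5 \cdot 1 = -3 + 5 = 2$)
$\frac{1}{89137 + C{\left(D{\left(P{\left(5 \cdot 2 \right)} \right)} \right)}} = \frac{1}{89137 + 2} = \frac{1}{89139}$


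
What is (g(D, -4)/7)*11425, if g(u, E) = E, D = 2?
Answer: -45700/7 ≈ -6528.6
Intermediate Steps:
(g(D, -4)/7)*11425 = -4/7*11425 = -45700/7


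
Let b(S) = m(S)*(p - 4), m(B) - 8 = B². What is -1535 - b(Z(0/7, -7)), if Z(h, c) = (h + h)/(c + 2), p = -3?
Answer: -1479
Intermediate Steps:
m(B) = 8 + B²
Z(h, c) = 2*h/(2 + c) (Z(h, c) = (2*h)/(2 + c) = 2*h/(2 + c))
b(S) = -56 - 7*S² (b(S) = (8 + S²)*(-3 - 4) = (8 + S²)*(-7) = -56 - 7*S²)
-1535 - b(Z(0/7, -7)) = -1535 - (-56 - 7*(2*(0/7)/(2 - 7))²) = -1535 - (-56 - 7*(2*(0*(⅐))/(-5))²) = -1535 - (-56 - 7*(2*0*(-⅕))²) = -1535 - (-56 - 7*0²) = -1535 - (-56 - 7*0) = -1535 - (-56 + 0) = -1535 - 1*(-56) = -1535 + 56 = -1479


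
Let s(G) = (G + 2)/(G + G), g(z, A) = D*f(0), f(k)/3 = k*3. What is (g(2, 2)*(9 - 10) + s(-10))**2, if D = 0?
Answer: 4/25 ≈ 0.16000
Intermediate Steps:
f(k) = 9*k (f(k) = 3*(k*3) = 3*(3*k) = 9*k)
g(z, A) = 0 (g(z, A) = 0*(9*0) = 0*0 = 0)
s(G) = (2 + G)/(2*G) (s(G) = (2 + G)/((2*G)) = (2 + G)*(1/(2*G)) = (2 + G)/(2*G))
(g(2, 2)*(9 - 10) + s(-10))**2 = (0*(9 - 10) + (1/2)*(2 - 10)/(-10))**2 = (0*(-1) + (1/2)*(-1/10)*(-8))**2 = (0 + 2/5)**2 = (2/5)**2 = 4/25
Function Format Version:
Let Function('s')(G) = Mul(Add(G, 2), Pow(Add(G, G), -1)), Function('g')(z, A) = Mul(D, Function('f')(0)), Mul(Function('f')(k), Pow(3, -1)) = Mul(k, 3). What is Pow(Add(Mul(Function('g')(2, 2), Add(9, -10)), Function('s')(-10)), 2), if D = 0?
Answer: Rational(4, 25) ≈ 0.16000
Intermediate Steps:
Function('f')(k) = Mul(9, k) (Function('f')(k) = Mul(3, Mul(k, 3)) = Mul(3, Mul(3, k)) = Mul(9, k))
Function('g')(z, A) = 0 (Function('g')(z, A) = Mul(0, Mul(9, 0)) = Mul(0, 0) = 0)
Function('s')(G) = Mul(Rational(1, 2), Pow(G, -1), Add(2, G)) (Function('s')(G) = Mul(Add(2, G), Pow(Mul(2, G), -1)) = Mul(Add(2, G), Mul(Rational(1, 2), Pow(G, -1))) = Mul(Rational(1, 2), Pow(G, -1), Add(2, G)))
Pow(Add(Mul(Function('g')(2, 2), Add(9, -10)), Function('s')(-10)), 2) = Pow(Add(Mul(0, Add(9, -10)), Mul(Rational(1, 2), Pow(-10, -1), Add(2, -10))), 2) = Pow(Add(Mul(0, -1), Mul(Rational(1, 2), Rational(-1, 10), -8)), 2) = Pow(Add(0, Rational(2, 5)), 2) = Pow(Rational(2, 5), 2) = Rational(4, 25)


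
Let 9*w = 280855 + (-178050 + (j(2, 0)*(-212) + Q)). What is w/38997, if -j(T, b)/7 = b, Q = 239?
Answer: 34348/116991 ≈ 0.29360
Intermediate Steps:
j(T, b) = -7*b
w = 34348/3 (w = (280855 + (-178050 + (-7*0*(-212) + 239)))/9 = (280855 + (-178050 + (0*(-212) + 239)))/9 = (280855 + (-178050 + (0 + 239)))/9 = (280855 + (-178050 + 239))/9 = (280855 - 177811)/9 = (1/9)*103044 = 34348/3 ≈ 11449.)
w/38997 = (34348/3)/38997 = (34348/3)*(1/38997) = 34348/116991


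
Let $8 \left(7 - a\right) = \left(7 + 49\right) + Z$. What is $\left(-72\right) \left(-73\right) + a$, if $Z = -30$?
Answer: $\frac{21039}{4} \approx 5259.8$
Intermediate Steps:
$a = \frac{15}{4}$ ($a = 7 - \frac{\left(7 + 49\right) - 30}{8} = 7 - \frac{56 - 30}{8} = 7 - \frac{13}{4} = \frac{15}{4} \approx 3.75$)
$\left(-72\right) \left(-73\right) + a = \left(-72\right) \left(-73\right) + \frac{15}{4} = 5256 + \frac{15}{4} = \frac{21039}{4}$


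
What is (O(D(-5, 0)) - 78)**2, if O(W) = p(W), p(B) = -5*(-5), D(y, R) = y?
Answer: 2809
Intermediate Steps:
p(B) = 25
O(W) = 25
(O(D(-5, 0)) - 78)**2 = (25 - 78)**2 = (-53)**2 = 2809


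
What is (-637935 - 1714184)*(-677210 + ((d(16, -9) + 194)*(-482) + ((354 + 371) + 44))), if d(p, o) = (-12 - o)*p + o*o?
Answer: 1848424476745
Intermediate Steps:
d(p, o) = o² + p*(-12 - o) (d(p, o) = p*(-12 - o) + o² = o² + p*(-12 - o))
(-637935 - 1714184)*(-677210 + ((d(16, -9) + 194)*(-482) + ((354 + 371) + 44))) = (-637935 - 1714184)*(-677210 + ((((-9)² - 12*16 - 1*(-9)*16) + 194)*(-482) + ((354 + 371) + 44))) = -2352119*(-677210 + (((81 - 192 + 144) + 194)*(-482) + (725 + 44))) = -2352119*(-677210 + ((33 + 194)*(-482) + 769)) = -2352119*(-677210 + (227*(-482) + 769)) = -2352119*(-677210 + (-109414 + 769)) = -2352119*(-677210 - 108645) = -2352119*(-785855) = 1848424476745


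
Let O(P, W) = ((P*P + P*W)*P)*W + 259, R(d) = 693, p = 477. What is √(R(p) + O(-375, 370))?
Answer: I*√260155298 ≈ 16129.0*I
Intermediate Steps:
O(P, W) = 259 + P*W*(P² + P*W) (O(P, W) = ((P² + P*W)*P)*W + 259 = (P*(P² + P*W))*W + 259 = P*W*(P² + P*W) + 259 = 259 + P*W*(P² + P*W))
√(R(p) + O(-375, 370)) = √(693 + (259 + 370*(-375)³ + (-375)²*370²)) = √(693 + (259 + 370*(-52734375) + 140625*136900)) = √(693 + (259 - 19511718750 + 19251562500)) = √(693 - 260155991) = √(-260155298) = I*√260155298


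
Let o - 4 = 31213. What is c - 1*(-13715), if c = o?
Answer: 44932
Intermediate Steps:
o = 31217 (o = 4 + 31213 = 31217)
c = 31217
c - 1*(-13715) = 31217 - 1*(-13715) = 31217 + 13715 = 44932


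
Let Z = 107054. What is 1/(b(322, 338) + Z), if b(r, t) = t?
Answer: 1/107392 ≈ 9.3117e-6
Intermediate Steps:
1/(b(322, 338) + Z) = 1/(338 + 107054) = 1/107392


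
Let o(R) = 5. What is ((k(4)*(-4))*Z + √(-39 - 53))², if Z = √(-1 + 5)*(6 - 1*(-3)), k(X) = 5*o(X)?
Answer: 3239908 - 7200*I*√23 ≈ 3.2399e+6 - 34530.0*I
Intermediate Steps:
k(X) = 25 (k(X) = 5*5 = 25)
Z = 18 (Z = √4*(6 + 3) = 2*9 = 18)
((k(4)*(-4))*Z + √(-39 - 53))² = ((25*(-4))*18 + √(-39 - 53))² = (-100*18 + √(-92))² = (-1800 + 2*I*√23)²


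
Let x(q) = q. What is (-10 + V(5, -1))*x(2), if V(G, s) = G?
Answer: -10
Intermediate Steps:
(-10 + V(5, -1))*x(2) = (-10 + 5)*2 = -5*2 = -10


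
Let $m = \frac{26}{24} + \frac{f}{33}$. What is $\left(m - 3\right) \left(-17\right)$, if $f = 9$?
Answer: $\frac{3689}{132} \approx 27.947$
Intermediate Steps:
$m = \frac{179}{132}$ ($m = \frac{26}{24} + \frac{9}{33} = 26 \cdot \frac{1}{24} + 9 \cdot \frac{1}{33} = \frac{13}{12} + \frac{3}{11} = \frac{179}{132} \approx 1.3561$)
$\left(m - 3\right) \left(-17\right) = \left(\frac{179}{132} - 3\right) \left(-17\right) = \left(- \frac{217}{132}\right) \left(-17\right) = \frac{3689}{132}$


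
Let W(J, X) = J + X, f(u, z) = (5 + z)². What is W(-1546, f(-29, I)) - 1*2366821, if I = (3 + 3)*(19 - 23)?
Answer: -2368006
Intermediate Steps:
I = -24 (I = 6*(-4) = -24)
W(-1546, f(-29, I)) - 1*2366821 = (-1546 + (5 - 24)²) - 1*2366821 = (-1546 + (-19)²) - 2366821 = (-1546 + 361) - 2366821 = -1185 - 2366821 = -2368006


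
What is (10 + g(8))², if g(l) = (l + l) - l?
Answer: 324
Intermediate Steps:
g(l) = l (g(l) = 2*l - l = l)
(10 + g(8))² = (10 + 8)² = 18² = 324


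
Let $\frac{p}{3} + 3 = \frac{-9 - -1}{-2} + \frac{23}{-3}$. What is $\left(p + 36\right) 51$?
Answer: $816$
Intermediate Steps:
$p = -20$ ($p = -9 + 3 \left(\frac{-9 - -1}{-2} + \frac{23}{-3}\right) = -9 + 3 \left(\left(-9 + 1\right) \left(- \frac{1}{2}\right) + 23 \left(- \frac{1}{3}\right)\right) = -9 + 3 \left(\left(-8\right) \left(- \frac{1}{2}\right) - \frac{23}{3}\right) = -9 + 3 \left(4 - \frac{23}{3}\right) = -9 + 3 \left(- \frac{11}{3}\right) = -9 - 11 = -20$)
$\left(p + 36\right) 51 = \left(-20 + 36\right) 51 = 16 \cdot 51 = 816$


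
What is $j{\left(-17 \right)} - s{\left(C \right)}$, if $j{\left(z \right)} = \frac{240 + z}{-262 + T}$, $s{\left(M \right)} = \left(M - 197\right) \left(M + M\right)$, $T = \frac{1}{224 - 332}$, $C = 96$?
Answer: $\frac{548711340}{28297} \approx 19391.0$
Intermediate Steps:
$T = - \frac{1}{108}$ ($T = \frac{1}{-108} = - \frac{1}{108} \approx -0.0092593$)
$s{\left(M \right)} = 2 M \left(-197 + M\right)$ ($s{\left(M \right)} = \left(-197 + M\right) 2 M = 2 M \left(-197 + M\right)$)
$j{\left(z \right)} = - \frac{25920}{28297} - \frac{108 z}{28297}$ ($j{\left(z \right)} = \frac{240 + z}{-262 - \frac{1}{108}} = \frac{240 + z}{- \frac{28297}{108}} = \left(240 + z\right) \left(- \frac{108}{28297}\right) = - \frac{25920}{28297} - \frac{108 z}{28297}$)
$j{\left(-17 \right)} - s{\left(C \right)} = \left(- \frac{25920}{28297} - - \frac{1836}{28297}\right) - 2 \cdot 96 \left(-197 + 96\right) = \left(- \frac{25920}{28297} + \frac{1836}{28297}\right) - 2 \cdot 96 \left(-101\right) = - \frac{24084}{28297} - -19392 = - \frac{24084}{28297} + 19392 = \frac{548711340}{28297}$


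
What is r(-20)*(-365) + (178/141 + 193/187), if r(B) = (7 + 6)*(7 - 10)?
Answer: 375394744/26367 ≈ 14237.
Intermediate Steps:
r(B) = -39 (r(B) = 13*(-3) = -39)
r(-20)*(-365) + (178/141 + 193/187) = -39*(-365) + (178/141 + 193/187) = 14235 + (178*(1/141) + 193*(1/187)) = 14235 + (178/141 + 193/187) = 14235 + 60499/26367 = 375394744/26367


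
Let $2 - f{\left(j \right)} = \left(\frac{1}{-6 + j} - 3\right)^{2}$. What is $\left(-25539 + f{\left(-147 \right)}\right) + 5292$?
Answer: $- \frac{474126805}{23409} \approx -20254.0$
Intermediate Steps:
$f{\left(j \right)} = 2 - \left(-3 + \frac{1}{-6 + j}\right)^{2}$ ($f{\left(j \right)} = 2 - \left(\frac{1}{-6 + j} - 3\right)^{2} = 2 - \left(-3 + \frac{1}{-6 + j}\right)^{2}$)
$\left(-25539 + f{\left(-147 \right)}\right) + 5292 = \left(-25539 + \left(2 - \frac{\left(-19 + 3 \left(-147\right)\right)^{2}}{\left(-6 - 147\right)^{2}}\right)\right) + 5292 = \left(-25539 + \left(2 - \frac{\left(-19 - 441\right)^{2}}{23409}\right)\right) + 5292 = \left(-25539 + \left(2 - \left(-460\right)^{2} \cdot \frac{1}{23409}\right)\right) + 5292 = \left(-25539 + \left(2 - 211600 \cdot \frac{1}{23409}\right)\right) + 5292 = \left(-25539 + \left(2 - \frac{211600}{23409}\right)\right) + 5292 = \left(-25539 - \frac{164782}{23409}\right) + 5292 = - \frac{598007233}{23409} + 5292 = - \frac{474126805}{23409}$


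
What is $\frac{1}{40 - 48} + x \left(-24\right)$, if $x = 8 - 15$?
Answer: $\frac{1343}{8} \approx 167.88$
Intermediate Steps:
$x = -7$
$\frac{1}{40 - 48} + x \left(-24\right) = \frac{1}{40 - 48} - -168 = \frac{1}{-8} + 168 = - \frac{1}{8} + 168 = \frac{1343}{8}$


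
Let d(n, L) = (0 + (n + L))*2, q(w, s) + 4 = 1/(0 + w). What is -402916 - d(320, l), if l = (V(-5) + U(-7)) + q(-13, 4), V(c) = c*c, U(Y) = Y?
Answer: -5246590/13 ≈ -4.0358e+5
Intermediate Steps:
q(w, s) = -4 + 1/w (q(w, s) = -4 + 1/(0 + w) = -4 + 1/w)
V(c) = c²
l = 181/13 (l = ((-5)² - 7) + (-4 + 1/(-13)) = (25 - 7) + (-4 - 1/13) = 18 - 53/13 = 181/13 ≈ 13.923)
d(n, L) = 2*L + 2*n (d(n, L) = (0 + (L + n))*2 = (L + n)*2 = 2*L + 2*n)
-402916 - d(320, l) = -402916 - (2*(181/13) + 2*320) = -402916 - (362/13 + 640) = -402916 - 1*8682/13 = -402916 - 8682/13 = -5246590/13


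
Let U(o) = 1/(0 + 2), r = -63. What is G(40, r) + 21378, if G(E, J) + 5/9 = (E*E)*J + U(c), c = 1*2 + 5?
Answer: -1429597/18 ≈ -79422.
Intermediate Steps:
c = 7 (c = 2 + 5 = 7)
U(o) = 1/2
G(E, J) = -1/18 + J*E**2 (G(E, J) = -5/9 + ((E*E)*J + 1/2) = -5/9 + (E**2*J + 1/2) = -5/9 + (J*E**2 + 1/2) = -5/9 + (1/2 + J*E**2) = -1/18 + J*E**2)
G(40, r) + 21378 = (-1/18 - 63*40**2) + 21378 = (-1/18 - 63*1600) + 21378 = (-1/18 - 100800) + 21378 = -1814401/18 + 21378 = -1429597/18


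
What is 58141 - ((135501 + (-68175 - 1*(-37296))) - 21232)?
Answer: -25249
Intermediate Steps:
58141 - ((135501 + (-68175 - 1*(-37296))) - 21232) = 58141 - ((135501 + (-68175 + 37296)) - 21232) = 58141 - ((135501 - 30879) - 21232) = 58141 - (104622 - 21232) = 58141 - 1*83390 = 58141 - 83390 = -25249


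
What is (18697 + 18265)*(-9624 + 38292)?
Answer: 1059626616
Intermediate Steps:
(18697 + 18265)*(-9624 + 38292) = 36962*28668 = 1059626616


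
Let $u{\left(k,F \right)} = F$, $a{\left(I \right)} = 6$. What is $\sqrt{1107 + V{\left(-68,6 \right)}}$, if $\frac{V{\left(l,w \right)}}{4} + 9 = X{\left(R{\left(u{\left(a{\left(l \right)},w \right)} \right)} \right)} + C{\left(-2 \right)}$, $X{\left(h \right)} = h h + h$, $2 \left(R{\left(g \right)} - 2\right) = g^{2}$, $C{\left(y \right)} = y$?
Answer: $\sqrt{2743} \approx 52.374$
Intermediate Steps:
$R{\left(g \right)} = 2 + \frac{g^{2}}{2}$
$X{\left(h \right)} = h + h^{2}$ ($X{\left(h \right)} = h^{2} + h = h + h^{2}$)
$V{\left(l,w \right)} = -44 + 4 \left(2 + \frac{w^{2}}{2}\right) \left(3 + \frac{w^{2}}{2}\right)$ ($V{\left(l,w \right)} = -36 + 4 \left(\left(2 + \frac{w^{2}}{2}\right) \left(1 + \left(2 + \frac{w^{2}}{2}\right)\right) - 2\right) = -36 + 4 \left(\left(2 + \frac{w^{2}}{2}\right) \left(3 + \frac{w^{2}}{2}\right) - 2\right) = -36 + 4 \left(-2 + \left(2 + \frac{w^{2}}{2}\right) \left(3 + \frac{w^{2}}{2}\right)\right) = -36 + \left(-8 + 4 \left(2 + \frac{w^{2}}{2}\right) \left(3 + \frac{w^{2}}{2}\right)\right) = -44 + 4 \left(2 + \frac{w^{2}}{2}\right) \left(3 + \frac{w^{2}}{2}\right)$)
$\sqrt{1107 + V{\left(-68,6 \right)}} = \sqrt{1107 + \left(-20 + 6^{4} + 10 \cdot 6^{2}\right)} = \sqrt{1107 + \left(-20 + 1296 + 10 \cdot 36\right)} = \sqrt{1107 + \left(-20 + 1296 + 360\right)} = \sqrt{1107 + 1636} = \sqrt{2743}$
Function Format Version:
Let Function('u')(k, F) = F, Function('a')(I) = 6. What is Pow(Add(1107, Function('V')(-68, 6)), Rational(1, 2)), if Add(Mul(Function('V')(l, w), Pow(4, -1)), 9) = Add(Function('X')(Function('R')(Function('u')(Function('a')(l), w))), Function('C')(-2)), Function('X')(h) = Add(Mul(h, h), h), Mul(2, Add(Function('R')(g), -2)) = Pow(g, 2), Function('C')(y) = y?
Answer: Pow(2743, Rational(1, 2)) ≈ 52.374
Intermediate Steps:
Function('R')(g) = Add(2, Mul(Rational(1, 2), Pow(g, 2)))
Function('X')(h) = Add(h, Pow(h, 2)) (Function('X')(h) = Add(Pow(h, 2), h) = Add(h, Pow(h, 2)))
Function('V')(l, w) = Add(-44, Mul(4, Add(2, Mul(Rational(1, 2), Pow(w, 2))), Add(3, Mul(Rational(1, 2), Pow(w, 2))))) (Function('V')(l, w) = Add(-36, Mul(4, Add(Mul(Add(2, Mul(Rational(1, 2), Pow(w, 2))), Add(1, Add(2, Mul(Rational(1, 2), Pow(w, 2))))), -2))) = Add(-36, Mul(4, Add(Mul(Add(2, Mul(Rational(1, 2), Pow(w, 2))), Add(3, Mul(Rational(1, 2), Pow(w, 2)))), -2))) = Add(-36, Mul(4, Add(-2, Mul(Add(2, Mul(Rational(1, 2), Pow(w, 2))), Add(3, Mul(Rational(1, 2), Pow(w, 2))))))) = Add(-36, Add(-8, Mul(4, Add(2, Mul(Rational(1, 2), Pow(w, 2))), Add(3, Mul(Rational(1, 2), Pow(w, 2)))))) = Add(-44, Mul(4, Add(2, Mul(Rational(1, 2), Pow(w, 2))), Add(3, Mul(Rational(1, 2), Pow(w, 2))))))
Pow(Add(1107, Function('V')(-68, 6)), Rational(1, 2)) = Pow(Add(1107, Add(-20, Pow(6, 4), Mul(10, Pow(6, 2)))), Rational(1, 2)) = Pow(Add(1107, Add(-20, 1296, Mul(10, 36))), Rational(1, 2)) = Pow(Add(1107, Add(-20, 1296, 360)), Rational(1, 2)) = Pow(Add(1107, 1636), Rational(1, 2)) = Pow(2743, Rational(1, 2))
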